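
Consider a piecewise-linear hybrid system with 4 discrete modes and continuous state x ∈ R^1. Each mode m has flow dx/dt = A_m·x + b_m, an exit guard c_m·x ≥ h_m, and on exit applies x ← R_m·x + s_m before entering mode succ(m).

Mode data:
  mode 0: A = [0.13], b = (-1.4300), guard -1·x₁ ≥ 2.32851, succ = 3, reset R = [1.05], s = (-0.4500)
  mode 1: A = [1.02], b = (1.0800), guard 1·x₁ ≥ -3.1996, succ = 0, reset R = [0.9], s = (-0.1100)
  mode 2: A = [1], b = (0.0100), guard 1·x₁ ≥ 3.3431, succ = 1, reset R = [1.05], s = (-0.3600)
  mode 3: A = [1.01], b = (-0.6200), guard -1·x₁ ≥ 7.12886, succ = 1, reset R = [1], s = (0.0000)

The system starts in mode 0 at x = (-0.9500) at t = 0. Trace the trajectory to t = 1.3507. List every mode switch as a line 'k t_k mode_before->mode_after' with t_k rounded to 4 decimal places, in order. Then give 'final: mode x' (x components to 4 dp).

Mode 0: guard c·x = 2.3285 hit at Δt = 0.8398 (t = 0.8398), x⁻ = (-2.3285) → reset → x⁺ = (-2.8949), jump to mode 3
Mode 3: flow for 0.5109 to horizon, guard not reached → x = (-5.2645)

1 0.8398 0->3
final: 3 -5.2645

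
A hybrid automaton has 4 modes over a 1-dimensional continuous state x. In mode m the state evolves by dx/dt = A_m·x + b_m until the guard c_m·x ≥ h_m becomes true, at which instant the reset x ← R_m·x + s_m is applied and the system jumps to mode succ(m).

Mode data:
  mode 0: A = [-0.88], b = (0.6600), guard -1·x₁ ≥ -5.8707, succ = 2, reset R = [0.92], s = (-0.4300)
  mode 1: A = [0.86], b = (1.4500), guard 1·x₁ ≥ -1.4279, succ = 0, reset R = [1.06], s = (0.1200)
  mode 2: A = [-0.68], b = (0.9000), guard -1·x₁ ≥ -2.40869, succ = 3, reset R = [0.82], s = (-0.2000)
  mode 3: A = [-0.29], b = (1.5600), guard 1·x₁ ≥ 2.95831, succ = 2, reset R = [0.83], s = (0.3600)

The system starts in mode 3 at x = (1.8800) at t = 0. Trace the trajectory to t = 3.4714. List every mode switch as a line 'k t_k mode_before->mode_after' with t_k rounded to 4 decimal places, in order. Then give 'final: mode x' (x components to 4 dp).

1 1.2703 3->2
2 1.7384 2->3
3 3.1105 3->2
final: 2 2.4907

Mode 3: guard c·x = 2.9583 hit at Δt = 1.2703 (t = 1.2703), x⁻ = (2.9583) → reset → x⁺ = (2.8154), jump to mode 2
Mode 2: guard c·x = -2.4087 hit at Δt = 0.4681 (t = 1.7384), x⁻ = (2.4087) → reset → x⁺ = (1.7751), jump to mode 3
Mode 3: guard c·x = 2.9583 hit at Δt = 1.3721 (t = 3.1105), x⁻ = (2.9583) → reset → x⁺ = (2.8154), jump to mode 2
Mode 2: flow for 0.3609 to horizon, guard not reached → x = (2.4907)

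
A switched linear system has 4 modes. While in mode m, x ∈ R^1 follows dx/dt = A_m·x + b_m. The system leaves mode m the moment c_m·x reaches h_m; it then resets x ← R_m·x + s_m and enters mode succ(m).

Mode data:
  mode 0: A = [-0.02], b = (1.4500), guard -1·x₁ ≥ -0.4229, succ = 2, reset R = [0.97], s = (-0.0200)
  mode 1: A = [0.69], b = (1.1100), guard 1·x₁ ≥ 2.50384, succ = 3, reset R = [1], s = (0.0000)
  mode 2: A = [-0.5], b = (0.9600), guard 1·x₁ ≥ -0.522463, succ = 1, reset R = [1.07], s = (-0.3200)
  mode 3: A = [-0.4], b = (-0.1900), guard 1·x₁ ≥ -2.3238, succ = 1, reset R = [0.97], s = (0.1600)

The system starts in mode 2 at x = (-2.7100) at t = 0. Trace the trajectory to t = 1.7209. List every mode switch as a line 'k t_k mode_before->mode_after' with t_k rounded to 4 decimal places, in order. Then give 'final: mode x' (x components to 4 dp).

Mode 2: guard c·x = -0.5225 hit at Δt = 1.2791 (t = 1.2791), x⁻ = (-0.5225) → reset → x⁺ = (-0.8790), jump to mode 1
Mode 1: flow for 0.4418 to horizon, guard not reached → x = (-0.6190)

1 1.2791 2->1
final: 1 -0.6190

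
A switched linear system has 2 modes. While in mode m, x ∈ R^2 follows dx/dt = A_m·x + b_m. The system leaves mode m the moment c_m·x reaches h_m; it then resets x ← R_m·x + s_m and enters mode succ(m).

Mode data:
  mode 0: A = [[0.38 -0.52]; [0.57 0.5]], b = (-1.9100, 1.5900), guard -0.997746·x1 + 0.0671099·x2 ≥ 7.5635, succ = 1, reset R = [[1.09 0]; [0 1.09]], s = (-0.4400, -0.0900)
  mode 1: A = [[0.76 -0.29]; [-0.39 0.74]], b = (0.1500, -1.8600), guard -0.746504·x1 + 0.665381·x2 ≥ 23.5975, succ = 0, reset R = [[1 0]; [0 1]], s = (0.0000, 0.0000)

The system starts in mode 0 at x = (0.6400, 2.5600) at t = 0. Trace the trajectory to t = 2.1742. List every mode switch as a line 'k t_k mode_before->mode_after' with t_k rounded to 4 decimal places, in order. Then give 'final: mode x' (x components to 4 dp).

1 1.4659 0->1
final: 1 -16.5059 13.4374

Mode 0: guard c·x = 7.5635 hit at Δt = 1.4659 (t = 1.4659), x⁻ = (-7.1740, 6.0449) → reset → x⁺ = (-8.2597, 6.4989), jump to mode 1
Mode 1: flow for 0.7083 to horizon, guard not reached → x = (-16.5059, 13.4374)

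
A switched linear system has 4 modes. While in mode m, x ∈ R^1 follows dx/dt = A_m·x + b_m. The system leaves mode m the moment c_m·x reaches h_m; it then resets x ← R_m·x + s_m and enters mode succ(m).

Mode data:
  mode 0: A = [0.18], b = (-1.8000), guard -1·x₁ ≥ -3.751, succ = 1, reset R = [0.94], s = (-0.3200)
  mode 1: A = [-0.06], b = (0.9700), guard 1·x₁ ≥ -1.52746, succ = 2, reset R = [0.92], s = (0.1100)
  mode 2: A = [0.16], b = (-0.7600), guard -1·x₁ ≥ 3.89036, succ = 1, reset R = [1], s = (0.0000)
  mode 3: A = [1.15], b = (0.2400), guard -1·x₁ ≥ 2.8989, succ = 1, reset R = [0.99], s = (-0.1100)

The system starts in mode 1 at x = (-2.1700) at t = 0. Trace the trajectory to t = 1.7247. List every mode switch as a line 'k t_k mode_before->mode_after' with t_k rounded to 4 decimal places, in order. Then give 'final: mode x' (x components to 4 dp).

Mode 1: guard c·x = -1.5275 hit at Δt = 0.5945 (t = 0.5945), x⁻ = (-1.5275) → reset → x⁺ = (-1.2953), jump to mode 2
Mode 2: flow for 1.1302 to horizon, guard not reached → x = (-2.4935)

1 0.5945 1->2
final: 2 -2.4935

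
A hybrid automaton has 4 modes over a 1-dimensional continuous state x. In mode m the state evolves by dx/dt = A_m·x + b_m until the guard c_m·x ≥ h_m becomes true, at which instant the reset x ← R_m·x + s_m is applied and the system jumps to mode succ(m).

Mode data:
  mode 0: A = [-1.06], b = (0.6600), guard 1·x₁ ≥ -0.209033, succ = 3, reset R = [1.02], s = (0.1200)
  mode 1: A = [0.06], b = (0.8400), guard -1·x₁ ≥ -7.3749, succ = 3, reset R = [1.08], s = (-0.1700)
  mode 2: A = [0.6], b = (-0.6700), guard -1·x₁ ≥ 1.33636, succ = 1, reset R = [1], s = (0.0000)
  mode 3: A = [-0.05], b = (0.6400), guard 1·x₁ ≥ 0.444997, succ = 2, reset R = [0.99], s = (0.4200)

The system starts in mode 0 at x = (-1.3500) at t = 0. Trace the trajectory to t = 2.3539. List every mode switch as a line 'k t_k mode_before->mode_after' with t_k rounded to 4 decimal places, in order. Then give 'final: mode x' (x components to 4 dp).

Mode 0: guard c·x = -0.2090 hit at Δt = 0.8148 (t = 0.8148), x⁻ = (-0.2090) → reset → x⁺ = (-0.0932), jump to mode 3
Mode 3: guard c·x = 0.4450 hit at Δt = 0.8528 (t = 1.6676), x⁻ = (0.4450) → reset → x⁺ = (0.8605), jump to mode 2
Mode 2: flow for 0.6863 to horizon, guard not reached → x = (0.7301)

1 0.8148 0->3
2 1.6676 3->2
final: 2 0.7301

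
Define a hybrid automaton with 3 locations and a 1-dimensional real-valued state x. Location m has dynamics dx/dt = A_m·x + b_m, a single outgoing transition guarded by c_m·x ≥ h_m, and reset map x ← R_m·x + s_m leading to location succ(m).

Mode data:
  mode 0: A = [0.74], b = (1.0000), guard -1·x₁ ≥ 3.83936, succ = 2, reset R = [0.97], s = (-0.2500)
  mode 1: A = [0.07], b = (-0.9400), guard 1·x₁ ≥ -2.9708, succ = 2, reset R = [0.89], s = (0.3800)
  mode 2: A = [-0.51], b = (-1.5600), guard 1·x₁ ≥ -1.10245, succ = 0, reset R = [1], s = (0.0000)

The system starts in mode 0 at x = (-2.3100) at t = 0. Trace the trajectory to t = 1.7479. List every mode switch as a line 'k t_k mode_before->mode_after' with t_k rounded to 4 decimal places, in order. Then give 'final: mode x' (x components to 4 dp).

1 1.2888 0->2
final: 2 -3.7831

Mode 0: guard c·x = 3.8394 hit at Δt = 1.2888 (t = 1.2888), x⁻ = (-3.8394) → reset → x⁺ = (-3.9742), jump to mode 2
Mode 2: flow for 0.4591 to horizon, guard not reached → x = (-3.7831)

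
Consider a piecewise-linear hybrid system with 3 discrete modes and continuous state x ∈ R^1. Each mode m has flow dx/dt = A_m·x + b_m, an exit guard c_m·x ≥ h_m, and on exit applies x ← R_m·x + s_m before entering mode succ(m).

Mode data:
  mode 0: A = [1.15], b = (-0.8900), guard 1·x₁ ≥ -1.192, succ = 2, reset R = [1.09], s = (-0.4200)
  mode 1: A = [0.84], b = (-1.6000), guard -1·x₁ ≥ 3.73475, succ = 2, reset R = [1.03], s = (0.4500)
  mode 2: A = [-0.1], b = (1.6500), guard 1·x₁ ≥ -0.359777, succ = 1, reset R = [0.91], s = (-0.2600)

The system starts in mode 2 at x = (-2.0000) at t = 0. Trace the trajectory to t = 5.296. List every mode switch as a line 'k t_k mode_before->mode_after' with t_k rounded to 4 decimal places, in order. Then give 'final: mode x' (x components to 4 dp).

Mode 2: guard c·x = -0.3598 hit at Δt = 0.9284 (t = 0.9284), x⁻ = (-0.3598) → reset → x⁺ = (-0.5874), jump to mode 1
Mode 1: guard c·x = 3.7348 hit at Δt = 0.9722 (t = 1.9006), x⁻ = (-3.7348) → reset → x⁺ = (-3.3968), jump to mode 2
Mode 2: guard c·x = -0.3598 hit at Δt = 1.6563 (t = 3.5569), x⁻ = (-0.3598) → reset → x⁺ = (-0.5874), jump to mode 1
Mode 1: guard c·x = 3.7348 hit at Δt = 0.9722 (t = 4.5291), x⁻ = (-3.7348) → reset → x⁺ = (-3.3968), jump to mode 2
Mode 2: flow for 0.7669 to horizon, guard not reached → x = (-1.9279)

1 0.9284 2->1
2 1.9006 1->2
3 3.5569 2->1
4 4.5291 1->2
final: 2 -1.9279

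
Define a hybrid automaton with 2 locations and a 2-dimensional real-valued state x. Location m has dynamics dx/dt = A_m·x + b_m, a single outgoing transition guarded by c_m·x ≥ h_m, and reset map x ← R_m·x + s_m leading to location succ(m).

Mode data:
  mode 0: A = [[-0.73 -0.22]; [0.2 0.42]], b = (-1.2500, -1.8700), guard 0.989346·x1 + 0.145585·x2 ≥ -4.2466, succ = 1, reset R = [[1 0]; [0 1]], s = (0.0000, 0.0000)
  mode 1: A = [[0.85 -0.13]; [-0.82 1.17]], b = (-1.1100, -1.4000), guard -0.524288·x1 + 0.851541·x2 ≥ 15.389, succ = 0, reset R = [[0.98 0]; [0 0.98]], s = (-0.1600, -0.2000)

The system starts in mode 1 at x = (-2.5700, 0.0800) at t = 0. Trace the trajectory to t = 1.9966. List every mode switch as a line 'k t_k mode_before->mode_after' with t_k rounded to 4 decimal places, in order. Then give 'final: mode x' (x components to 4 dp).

Mode 1: guard c·x = 15.3890 hit at Δt = 1.4052 (t = 1.4052), x⁻ = (-12.2733, 10.5154) → reset → x⁺ = (-12.1878, 10.1051), jump to mode 0
Mode 0: flow for 0.5914 to horizon, guard not reached → x = (-9.5875, 10.2426)

1 1.4052 1->0
final: 0 -9.5875 10.2426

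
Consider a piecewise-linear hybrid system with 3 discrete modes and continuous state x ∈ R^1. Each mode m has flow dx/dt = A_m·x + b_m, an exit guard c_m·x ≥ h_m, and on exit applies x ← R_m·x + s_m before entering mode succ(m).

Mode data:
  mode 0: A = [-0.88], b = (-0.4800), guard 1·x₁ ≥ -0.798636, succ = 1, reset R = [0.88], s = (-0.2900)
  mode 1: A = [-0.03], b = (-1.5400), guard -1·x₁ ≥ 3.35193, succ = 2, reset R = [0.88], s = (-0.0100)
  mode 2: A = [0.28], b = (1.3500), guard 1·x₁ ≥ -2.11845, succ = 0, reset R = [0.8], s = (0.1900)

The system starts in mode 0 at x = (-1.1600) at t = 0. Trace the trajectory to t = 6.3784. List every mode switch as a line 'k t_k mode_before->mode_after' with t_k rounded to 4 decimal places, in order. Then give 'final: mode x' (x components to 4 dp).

Mode 0: guard c·x = -0.7986 hit at Δt = 1.0077 (t = 1.0077), x⁻ = (-0.7986) → reset → x⁺ = (-0.9928), jump to mode 1
Mode 1: guard c·x = 3.3519 hit at Δt = 1.5999 (t = 2.6076), x⁻ = (-3.3519) → reset → x⁺ = (-2.9597), jump to mode 2
Mode 2: guard c·x = -2.1185 hit at Δt = 1.3316 (t = 3.9392), x⁻ = (-2.1185) → reset → x⁺ = (-1.5048), jump to mode 0
Mode 0: guard c·x = -0.7986 hit at Δt = 1.5138 (t = 5.4530), x⁻ = (-0.7986) → reset → x⁺ = (-0.9928), jump to mode 1
Mode 1: flow for 0.9254 to horizon, guard not reached → x = (-2.3712)

1 1.0077 0->1
2 2.6076 1->2
3 3.9392 2->0
4 5.4530 0->1
final: 1 -2.3712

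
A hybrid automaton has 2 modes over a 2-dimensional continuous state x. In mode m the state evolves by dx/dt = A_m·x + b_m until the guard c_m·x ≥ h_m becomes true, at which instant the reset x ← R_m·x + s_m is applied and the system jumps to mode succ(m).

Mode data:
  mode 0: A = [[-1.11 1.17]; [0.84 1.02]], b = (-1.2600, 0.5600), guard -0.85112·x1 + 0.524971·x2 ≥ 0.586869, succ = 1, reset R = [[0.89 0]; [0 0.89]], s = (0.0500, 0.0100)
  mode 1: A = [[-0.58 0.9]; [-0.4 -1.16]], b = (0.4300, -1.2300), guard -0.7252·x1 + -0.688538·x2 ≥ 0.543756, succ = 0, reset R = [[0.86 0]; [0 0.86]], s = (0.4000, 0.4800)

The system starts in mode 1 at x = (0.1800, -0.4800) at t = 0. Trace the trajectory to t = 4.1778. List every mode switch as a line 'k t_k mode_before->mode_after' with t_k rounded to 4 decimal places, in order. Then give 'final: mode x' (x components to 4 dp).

Mode 1: guard c·x = 0.5438 hit at Δt = 0.6678 (t = 0.6678), x⁻ = (0.0208, -0.8117) → reset → x⁺ = (0.4179, -0.2180), jump to mode 0
Mode 0: guard c·x = 0.5869 hit at Δt = 0.9831 (t = 1.6509), x⁻ = (-0.5807, 0.1765) → reset → x⁺ = (-0.4668, 0.1671), jump to mode 1
Mode 1: guard c·x = 0.5438 hit at Δt = 0.9897 (t = 2.6406), x⁻ = (-0.1614, -0.6198) → reset → x⁺ = (0.2612, -0.0530), jump to mode 0
Mode 0: guard c·x = 0.5869 hit at Δt = 0.7983 (t = 3.4389), x⁻ = (-0.4124, 0.4492) → reset → x⁺ = (-0.3171, 0.4098), jump to mode 1
Mode 1: flow for 0.7389 to horizon, guard not reached → x = (0.0053, -0.4210)

1 0.6678 1->0
2 1.6509 0->1
3 2.6406 1->0
4 3.4389 0->1
final: 1 0.0053 -0.4210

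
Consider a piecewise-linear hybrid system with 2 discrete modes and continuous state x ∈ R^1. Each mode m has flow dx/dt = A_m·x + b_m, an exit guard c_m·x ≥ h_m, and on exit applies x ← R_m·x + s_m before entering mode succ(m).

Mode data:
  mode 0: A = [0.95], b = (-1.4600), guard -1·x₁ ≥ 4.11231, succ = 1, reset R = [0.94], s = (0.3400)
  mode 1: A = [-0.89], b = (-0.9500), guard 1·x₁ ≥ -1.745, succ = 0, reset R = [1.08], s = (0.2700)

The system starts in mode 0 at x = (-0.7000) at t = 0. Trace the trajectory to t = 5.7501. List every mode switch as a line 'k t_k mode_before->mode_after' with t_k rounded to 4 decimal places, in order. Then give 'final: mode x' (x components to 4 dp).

1 0.9752 0->1
2 2.4231 1->0
3 3.0375 0->1
4 4.4854 1->0
5 5.0997 0->1
final: 1 -2.4453

Mode 0: guard c·x = 4.1123 hit at Δt = 0.9752 (t = 0.9752), x⁻ = (-4.1123) → reset → x⁺ = (-3.5256), jump to mode 1
Mode 1: guard c·x = -1.7450 hit at Δt = 1.4479 (t = 2.4231), x⁻ = (-1.7450) → reset → x⁺ = (-1.6146), jump to mode 0
Mode 0: guard c·x = 4.1123 hit at Δt = 0.6144 (t = 3.0375), x⁻ = (-4.1123) → reset → x⁺ = (-3.5256), jump to mode 1
Mode 1: guard c·x = -1.7450 hit at Δt = 1.4479 (t = 4.4854), x⁻ = (-1.7450) → reset → x⁺ = (-1.6146), jump to mode 0
Mode 0: guard c·x = 4.1123 hit at Δt = 0.6144 (t = 5.0997), x⁻ = (-4.1123) → reset → x⁺ = (-3.5256), jump to mode 1
Mode 1: flow for 0.6504 to horizon, guard not reached → x = (-2.4453)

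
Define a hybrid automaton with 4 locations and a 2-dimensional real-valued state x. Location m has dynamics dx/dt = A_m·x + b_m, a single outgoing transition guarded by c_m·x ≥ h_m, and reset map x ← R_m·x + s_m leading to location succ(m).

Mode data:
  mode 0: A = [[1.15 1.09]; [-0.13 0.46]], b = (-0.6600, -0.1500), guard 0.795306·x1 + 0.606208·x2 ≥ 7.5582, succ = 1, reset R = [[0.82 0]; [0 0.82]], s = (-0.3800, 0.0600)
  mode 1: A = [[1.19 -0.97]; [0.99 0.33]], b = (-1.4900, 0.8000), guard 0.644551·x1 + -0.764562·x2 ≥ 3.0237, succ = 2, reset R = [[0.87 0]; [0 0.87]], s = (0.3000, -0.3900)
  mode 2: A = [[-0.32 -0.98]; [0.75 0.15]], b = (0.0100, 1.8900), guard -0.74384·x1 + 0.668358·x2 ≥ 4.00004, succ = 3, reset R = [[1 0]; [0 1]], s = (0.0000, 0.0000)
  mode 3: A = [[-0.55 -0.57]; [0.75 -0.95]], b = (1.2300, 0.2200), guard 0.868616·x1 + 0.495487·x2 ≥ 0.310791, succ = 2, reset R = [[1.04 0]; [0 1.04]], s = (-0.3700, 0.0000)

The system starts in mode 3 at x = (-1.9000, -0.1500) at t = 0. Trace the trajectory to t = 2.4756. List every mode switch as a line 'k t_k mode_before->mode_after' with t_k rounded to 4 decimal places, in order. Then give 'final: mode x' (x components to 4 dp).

1 1.3353 3->2
final: 2 -0.9505 1.9977

Mode 3: guard c·x = 0.3108 hit at Δt = 1.3353 (t = 1.3353), x⁻ = (0.4046, -0.0820) → reset → x⁺ = (0.0508, -0.0853), jump to mode 2
Mode 2: flow for 1.1403 to horizon, guard not reached → x = (-0.9505, 1.9977)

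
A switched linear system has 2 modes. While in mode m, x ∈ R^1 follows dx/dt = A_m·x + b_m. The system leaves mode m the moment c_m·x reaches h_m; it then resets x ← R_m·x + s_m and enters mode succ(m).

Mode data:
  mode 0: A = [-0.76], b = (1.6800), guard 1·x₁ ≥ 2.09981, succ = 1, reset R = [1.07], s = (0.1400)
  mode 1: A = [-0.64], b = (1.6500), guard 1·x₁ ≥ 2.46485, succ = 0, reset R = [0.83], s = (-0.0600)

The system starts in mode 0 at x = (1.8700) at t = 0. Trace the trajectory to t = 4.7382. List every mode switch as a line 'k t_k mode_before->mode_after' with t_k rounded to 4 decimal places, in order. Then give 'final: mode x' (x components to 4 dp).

1 1.4783 0->1
2 2.2973 1->0
3 3.2287 0->1
4 4.0477 1->0
final: 0 2.0776

Mode 0: guard c·x = 2.0998 hit at Δt = 1.4783 (t = 1.4783), x⁻ = (2.0998) → reset → x⁺ = (2.3868), jump to mode 1
Mode 1: guard c·x = 2.4649 hit at Δt = 0.8190 (t = 2.2973), x⁻ = (2.4648) → reset → x⁺ = (1.9858), jump to mode 0
Mode 0: guard c·x = 2.0998 hit at Δt = 0.9313 (t = 3.2287), x⁻ = (2.0998) → reset → x⁺ = (2.3868), jump to mode 1
Mode 1: guard c·x = 2.4649 hit at Δt = 0.8190 (t = 4.0477), x⁻ = (2.4648) → reset → x⁺ = (1.9858), jump to mode 0
Mode 0: flow for 0.6905 to horizon, guard not reached → x = (2.0776)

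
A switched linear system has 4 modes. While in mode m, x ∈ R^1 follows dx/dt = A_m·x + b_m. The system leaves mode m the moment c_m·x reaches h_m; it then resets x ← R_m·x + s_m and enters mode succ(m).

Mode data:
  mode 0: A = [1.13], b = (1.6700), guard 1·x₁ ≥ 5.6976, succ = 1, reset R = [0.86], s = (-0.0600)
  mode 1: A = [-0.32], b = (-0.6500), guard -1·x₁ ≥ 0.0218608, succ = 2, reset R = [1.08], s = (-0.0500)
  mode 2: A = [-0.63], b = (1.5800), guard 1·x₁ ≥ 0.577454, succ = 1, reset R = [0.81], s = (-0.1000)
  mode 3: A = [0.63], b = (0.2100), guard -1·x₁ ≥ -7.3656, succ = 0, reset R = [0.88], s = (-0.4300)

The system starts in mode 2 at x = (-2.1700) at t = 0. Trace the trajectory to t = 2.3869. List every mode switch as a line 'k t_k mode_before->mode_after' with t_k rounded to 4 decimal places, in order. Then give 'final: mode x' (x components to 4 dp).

Mode 2: guard c·x = 0.5775 hit at Δt = 1.4049 (t = 1.4049), x⁻ = (0.5775) → reset → x⁺ = (0.3677), jump to mode 1
Mode 1: guard c·x = 0.0219 hit at Δt = 0.5538 (t = 1.9587), x⁻ = (-0.0219) → reset → x⁺ = (-0.0736), jump to mode 2
Mode 2: flow for 0.4282 to horizon, guard not reached → x = (0.5368)

1 1.4049 2->1
2 1.9587 1->2
final: 2 0.5368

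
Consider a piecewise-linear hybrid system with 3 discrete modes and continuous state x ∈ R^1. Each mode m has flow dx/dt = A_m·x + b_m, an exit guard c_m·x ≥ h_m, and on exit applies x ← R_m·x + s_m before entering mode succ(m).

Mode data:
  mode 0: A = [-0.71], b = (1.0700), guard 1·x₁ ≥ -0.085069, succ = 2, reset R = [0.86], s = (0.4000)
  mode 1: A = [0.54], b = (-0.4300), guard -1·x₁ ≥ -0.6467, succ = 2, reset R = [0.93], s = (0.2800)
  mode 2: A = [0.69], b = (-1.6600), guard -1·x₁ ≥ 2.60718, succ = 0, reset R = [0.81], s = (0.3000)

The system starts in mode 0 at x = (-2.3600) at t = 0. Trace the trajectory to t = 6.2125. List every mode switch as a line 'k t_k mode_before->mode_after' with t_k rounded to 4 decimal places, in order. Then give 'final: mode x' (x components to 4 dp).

Mode 0: guard c·x = -0.0851 hit at Δt = 1.2499 (t = 1.2499), x⁻ = (-0.0851) → reset → x⁺ = (0.3268), jump to mode 2
Mode 2: guard c·x = 2.6072 hit at Δt = 1.2756 (t = 2.5255), x⁻ = (-2.6072) → reset → x⁺ = (-1.8118), jump to mode 0
Mode 0: guard c·x = -0.0851 hit at Δt = 1.0346 (t = 3.5601), x⁻ = (-0.0851) → reset → x⁺ = (0.3268), jump to mode 2
Mode 2: guard c·x = 2.6072 hit at Δt = 1.2756 (t = 4.8357), x⁻ = (-2.6072) → reset → x⁺ = (-1.8118), jump to mode 0
Mode 0: guard c·x = -0.0851 hit at Δt = 1.0346 (t = 5.8703), x⁻ = (-0.0851) → reset → x⁺ = (0.3268), jump to mode 2
Mode 2: flow for 0.3422 to horizon, guard not reached → x = (-0.2269)

1 1.2499 0->2
2 2.5255 2->0
3 3.5601 0->2
4 4.8357 2->0
5 5.8703 0->2
final: 2 -0.2269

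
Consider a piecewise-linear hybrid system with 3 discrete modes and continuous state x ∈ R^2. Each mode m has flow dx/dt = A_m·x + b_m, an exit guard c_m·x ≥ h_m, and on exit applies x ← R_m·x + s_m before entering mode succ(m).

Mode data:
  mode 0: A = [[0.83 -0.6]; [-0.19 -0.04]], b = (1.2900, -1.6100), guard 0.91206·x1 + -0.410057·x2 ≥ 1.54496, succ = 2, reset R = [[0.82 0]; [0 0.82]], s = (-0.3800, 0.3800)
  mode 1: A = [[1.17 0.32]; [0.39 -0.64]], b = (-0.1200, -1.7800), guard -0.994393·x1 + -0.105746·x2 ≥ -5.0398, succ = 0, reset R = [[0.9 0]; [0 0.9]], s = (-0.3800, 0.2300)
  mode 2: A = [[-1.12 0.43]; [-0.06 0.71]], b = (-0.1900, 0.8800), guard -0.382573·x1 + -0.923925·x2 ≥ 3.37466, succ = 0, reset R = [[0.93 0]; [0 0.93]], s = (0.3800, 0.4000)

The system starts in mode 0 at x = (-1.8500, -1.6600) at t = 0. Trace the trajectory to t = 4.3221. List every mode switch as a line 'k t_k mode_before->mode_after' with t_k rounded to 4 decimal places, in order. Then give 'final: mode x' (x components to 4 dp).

1 1.1424 0->2
2 2.2118 2->0
3 2.4835 0->2
4 3.6989 2->0
5 3.9796 0->2
final: 2 -0.4069 -2.3574

Mode 0: guard c·x = 1.5450 hit at Δt = 1.1424 (t = 1.1424), x⁻ = (0.2709, -3.1651) → reset → x⁺ = (-0.1578, -2.2154), jump to mode 2
Mode 2: guard c·x = 3.3747 hit at Δt = 1.0694 (t = 2.2118), x⁻ = (-0.9129, -3.2745) → reset → x⁺ = (-0.4690, -2.6453), jump to mode 0
Mode 0: guard c·x = 1.5450 hit at Δt = 0.2717 (t = 2.4835), x⁻ = (0.3240, -3.0470) → reset → x⁺ = (-0.1143, -2.1186), jump to mode 2
Mode 2: guard c·x = 3.3747 hit at Δt = 1.2155 (t = 3.6989), x⁻ = (-0.9383, -3.2640) → reset → x⁺ = (-0.4926, -2.6355), jump to mode 0
Mode 0: guard c·x = 1.5450 hit at Δt = 0.2806 (t = 3.9796), x⁻ = (0.3227, -3.0498) → reset → x⁺ = (-0.1153, -2.1208), jump to mode 2
Mode 2: flow for 0.3425 to horizon, guard not reached → x = (-0.4069, -2.3574)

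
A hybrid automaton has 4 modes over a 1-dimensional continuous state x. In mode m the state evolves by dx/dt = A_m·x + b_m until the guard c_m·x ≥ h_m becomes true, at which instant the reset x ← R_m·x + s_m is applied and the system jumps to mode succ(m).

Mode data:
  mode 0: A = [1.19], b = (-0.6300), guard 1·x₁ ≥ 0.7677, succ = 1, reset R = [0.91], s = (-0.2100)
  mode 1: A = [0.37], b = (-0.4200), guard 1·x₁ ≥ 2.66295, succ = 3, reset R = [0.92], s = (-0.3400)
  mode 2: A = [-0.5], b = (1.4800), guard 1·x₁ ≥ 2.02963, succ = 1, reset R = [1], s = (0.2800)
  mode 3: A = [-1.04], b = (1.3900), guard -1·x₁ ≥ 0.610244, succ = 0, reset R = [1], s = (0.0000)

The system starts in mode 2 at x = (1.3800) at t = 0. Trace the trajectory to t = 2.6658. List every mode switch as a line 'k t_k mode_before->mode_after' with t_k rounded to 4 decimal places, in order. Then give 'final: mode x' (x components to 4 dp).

Mode 2: guard c·x = 2.0296 hit at Δt = 1.0592 (t = 1.0592), x⁻ = (2.0296) → reset → x⁺ = (2.3096), jump to mode 1
Mode 1: guard c·x = 2.6629 hit at Δt = 0.7108 (t = 1.7700), x⁻ = (2.6629) → reset → x⁺ = (2.1099), jump to mode 3
Mode 3: flow for 0.8958 to horizon, guard not reached → x = (1.6412)

1 1.0592 2->1
2 1.7700 1->3
final: 3 1.6412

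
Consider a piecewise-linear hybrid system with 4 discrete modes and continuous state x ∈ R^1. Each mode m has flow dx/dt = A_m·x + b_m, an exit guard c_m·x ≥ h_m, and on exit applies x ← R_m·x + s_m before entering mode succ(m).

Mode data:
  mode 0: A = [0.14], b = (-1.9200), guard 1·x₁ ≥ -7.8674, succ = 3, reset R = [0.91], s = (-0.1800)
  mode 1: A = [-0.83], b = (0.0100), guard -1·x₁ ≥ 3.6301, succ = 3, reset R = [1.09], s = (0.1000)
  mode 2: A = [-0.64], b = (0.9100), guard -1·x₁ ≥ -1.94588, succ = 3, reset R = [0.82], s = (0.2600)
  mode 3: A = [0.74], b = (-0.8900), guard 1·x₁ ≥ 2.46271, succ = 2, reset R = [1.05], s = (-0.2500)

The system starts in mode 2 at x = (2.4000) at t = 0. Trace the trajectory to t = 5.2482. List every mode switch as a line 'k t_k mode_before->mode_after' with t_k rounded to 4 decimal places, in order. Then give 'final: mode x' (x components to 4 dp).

Mode 2: guard c·x = -1.9459 hit at Δt = 0.9752 (t = 0.9752), x⁻ = (1.9459) → reset → x⁺ = (1.8556), jump to mode 3
Mode 3: guard c·x = 2.4627 hit at Δt = 0.8884 (t = 1.8636), x⁻ = (2.4627) → reset → x⁺ = (2.3358), jump to mode 2
Mode 2: guard c·x = -1.9459 hit at Δt = 0.8692 (t = 2.7328), x⁻ = (1.9459) → reset → x⁺ = (1.8556), jump to mode 3
Mode 3: guard c·x = 2.4627 hit at Δt = 0.8884 (t = 3.6212), x⁻ = (2.4627) → reset → x⁺ = (2.3358), jump to mode 2
Mode 2: guard c·x = -1.9459 hit at Δt = 0.8692 (t = 4.4905), x⁻ = (1.9459) → reset → x⁺ = (1.8556), jump to mode 3
Mode 3: flow for 0.7577 to horizon, guard not reached → x = (2.3466)

1 0.9752 2->3
2 1.8636 3->2
3 2.7328 2->3
4 3.6212 3->2
5 4.4905 2->3
final: 3 2.3466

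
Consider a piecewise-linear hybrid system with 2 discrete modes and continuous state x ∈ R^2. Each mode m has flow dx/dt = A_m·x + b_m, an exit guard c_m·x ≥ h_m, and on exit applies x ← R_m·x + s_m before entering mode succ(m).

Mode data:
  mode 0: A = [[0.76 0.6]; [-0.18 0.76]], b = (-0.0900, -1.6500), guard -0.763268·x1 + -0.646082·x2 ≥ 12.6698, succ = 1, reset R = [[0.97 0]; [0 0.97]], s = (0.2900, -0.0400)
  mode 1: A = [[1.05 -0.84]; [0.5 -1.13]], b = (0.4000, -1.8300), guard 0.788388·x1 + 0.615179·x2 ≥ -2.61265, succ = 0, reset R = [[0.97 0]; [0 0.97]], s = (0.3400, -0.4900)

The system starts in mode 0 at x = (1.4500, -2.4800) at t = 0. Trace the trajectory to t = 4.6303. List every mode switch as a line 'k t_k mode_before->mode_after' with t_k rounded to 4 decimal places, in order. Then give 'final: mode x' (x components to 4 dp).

1 1.5389 0->1
2 2.7997 1->0
3 3.7801 0->1
final: 1 -0.9928 -6.5548

Mode 0: guard c·x = 12.6698 hit at Δt = 1.5389 (t = 1.5389), x⁻ = (-5.8135, -12.7422) → reset → x⁺ = (-5.3491, -12.3999), jump to mode 1
Mode 1: guard c·x = -2.6126 hit at Δt = 1.2608 (t = 2.7997), x⁻ = (0.4387, -4.8092) → reset → x⁺ = (0.7656, -5.1550), jump to mode 0
Mode 0: guard c·x = 12.6698 hit at Δt = 0.9804 (t = 3.7801), x⁻ = (-5.6623, -12.9208) → reset → x⁺ = (-5.2025, -12.5732), jump to mode 1
Mode 1: flow for 0.8502 to horizon, guard not reached → x = (-0.9928, -6.5548)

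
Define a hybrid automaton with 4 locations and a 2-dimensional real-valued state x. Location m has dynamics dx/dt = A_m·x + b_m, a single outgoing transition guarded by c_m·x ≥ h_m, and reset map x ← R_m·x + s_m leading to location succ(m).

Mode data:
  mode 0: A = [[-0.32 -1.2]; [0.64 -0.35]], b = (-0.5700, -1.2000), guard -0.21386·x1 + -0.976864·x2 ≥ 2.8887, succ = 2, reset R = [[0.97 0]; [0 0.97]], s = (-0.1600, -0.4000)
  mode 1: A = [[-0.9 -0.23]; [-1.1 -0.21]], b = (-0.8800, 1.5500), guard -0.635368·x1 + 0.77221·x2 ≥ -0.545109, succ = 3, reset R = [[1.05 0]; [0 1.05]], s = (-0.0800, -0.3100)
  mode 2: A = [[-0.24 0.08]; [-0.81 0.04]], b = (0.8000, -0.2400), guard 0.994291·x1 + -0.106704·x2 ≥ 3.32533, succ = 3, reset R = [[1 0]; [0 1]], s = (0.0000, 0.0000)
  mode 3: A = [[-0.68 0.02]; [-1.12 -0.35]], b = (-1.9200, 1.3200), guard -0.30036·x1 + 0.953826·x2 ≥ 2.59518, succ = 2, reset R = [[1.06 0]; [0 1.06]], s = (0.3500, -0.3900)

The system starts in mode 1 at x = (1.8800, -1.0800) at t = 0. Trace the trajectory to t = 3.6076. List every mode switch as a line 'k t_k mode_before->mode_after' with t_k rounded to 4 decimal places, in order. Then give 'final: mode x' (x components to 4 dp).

1 0.9932 1->3
2 2.4291 3->2
final: 2 -0.0432 2.4298

Mode 1: guard c·x = -0.5451 hit at Δt = 0.9932 (t = 0.9932), x⁻ = (0.3181, -0.4442) → reset → x⁺ = (0.2540, -0.7764), jump to mode 3
Mode 3: guard c·x = 2.5952 hit at Δt = 1.4359 (t = 2.4291), x⁻ = (-1.6490, 2.2015) → reset → x⁺ = (-1.3980, 1.9436), jump to mode 2
Mode 2: flow for 1.1785 to horizon, guard not reached → x = (-0.0432, 2.4298)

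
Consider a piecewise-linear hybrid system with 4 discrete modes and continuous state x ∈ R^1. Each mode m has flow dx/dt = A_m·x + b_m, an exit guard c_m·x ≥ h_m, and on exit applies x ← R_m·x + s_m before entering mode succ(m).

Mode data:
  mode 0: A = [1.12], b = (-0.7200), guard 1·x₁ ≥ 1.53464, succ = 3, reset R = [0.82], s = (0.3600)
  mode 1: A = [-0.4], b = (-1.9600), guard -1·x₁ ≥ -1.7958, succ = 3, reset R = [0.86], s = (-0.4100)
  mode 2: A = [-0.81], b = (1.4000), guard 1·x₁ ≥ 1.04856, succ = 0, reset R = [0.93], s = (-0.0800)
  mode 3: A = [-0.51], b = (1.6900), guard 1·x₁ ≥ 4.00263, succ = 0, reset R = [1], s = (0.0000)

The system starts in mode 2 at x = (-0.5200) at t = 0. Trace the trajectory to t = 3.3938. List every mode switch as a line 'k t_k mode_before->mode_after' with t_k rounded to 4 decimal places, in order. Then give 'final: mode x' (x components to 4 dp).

1 1.4767 2->0
2 2.6040 0->3
final: 3 2.1805

Mode 2: guard c·x = 1.0486 hit at Δt = 1.4767 (t = 1.4767), x⁻ = (1.0486) → reset → x⁺ = (0.8952), jump to mode 0
Mode 0: guard c·x = 1.5346 hit at Δt = 1.1273 (t = 2.6040), x⁻ = (1.5346) → reset → x⁺ = (1.6184), jump to mode 3
Mode 3: flow for 0.7898 to horizon, guard not reached → x = (2.1805)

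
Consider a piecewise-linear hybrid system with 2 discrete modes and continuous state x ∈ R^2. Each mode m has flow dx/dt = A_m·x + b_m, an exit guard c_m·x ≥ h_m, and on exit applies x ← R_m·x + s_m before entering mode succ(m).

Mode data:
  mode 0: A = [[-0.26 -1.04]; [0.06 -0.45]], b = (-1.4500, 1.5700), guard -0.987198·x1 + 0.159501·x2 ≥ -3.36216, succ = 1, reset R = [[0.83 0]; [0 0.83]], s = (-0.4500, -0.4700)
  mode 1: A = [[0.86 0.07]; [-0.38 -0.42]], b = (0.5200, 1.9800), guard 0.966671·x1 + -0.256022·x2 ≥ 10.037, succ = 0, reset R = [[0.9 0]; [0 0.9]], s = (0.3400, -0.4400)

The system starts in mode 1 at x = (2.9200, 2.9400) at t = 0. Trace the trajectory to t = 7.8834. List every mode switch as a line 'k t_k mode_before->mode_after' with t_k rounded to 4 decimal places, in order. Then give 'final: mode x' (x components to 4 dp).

Mode 1: guard c·x = 10.0370 hit at Δt = 1.3117 (t = 1.3117), x⁻ = (10.7051, 1.2158) → reset → x⁺ = (9.9746, 0.6542), jump to mode 0
Mode 0: guard c·x = -3.3622 hit at Δt = 1.2708 (t = 2.5825), x⁻ = (3.7727, 2.2711) → reset → x⁺ = (2.6813, 1.4150), jump to mode 1
Mode 1: guard c·x = 10.0370 hit at Δt = 1.3891 (t = 3.9716), x⁻ = (10.4868, 0.3917) → reset → x⁺ = (9.7781, -0.0875), jump to mode 0
Mode 0: guard c·x = -3.3622 hit at Δt = 1.3886 (t = 5.3602), x⁻ = (3.7252, 1.9769) → reset → x⁺ = (2.6419, 1.1708), jump to mode 1
Mode 1: guard c·x = 10.0370 hit at Δt = 1.4030 (t = 6.7631), x⁻ = (10.4533, 0.2654) → reset → x⁺ = (9.7480, -0.2011), jump to mode 0
Mode 0: flow for 1.1203 to horizon, guard not reached → x = (4.9978, 1.6419)

1 1.3117 1->0
2 2.5825 0->1
3 3.9716 1->0
4 5.3602 0->1
5 6.7631 1->0
final: 0 4.9978 1.6419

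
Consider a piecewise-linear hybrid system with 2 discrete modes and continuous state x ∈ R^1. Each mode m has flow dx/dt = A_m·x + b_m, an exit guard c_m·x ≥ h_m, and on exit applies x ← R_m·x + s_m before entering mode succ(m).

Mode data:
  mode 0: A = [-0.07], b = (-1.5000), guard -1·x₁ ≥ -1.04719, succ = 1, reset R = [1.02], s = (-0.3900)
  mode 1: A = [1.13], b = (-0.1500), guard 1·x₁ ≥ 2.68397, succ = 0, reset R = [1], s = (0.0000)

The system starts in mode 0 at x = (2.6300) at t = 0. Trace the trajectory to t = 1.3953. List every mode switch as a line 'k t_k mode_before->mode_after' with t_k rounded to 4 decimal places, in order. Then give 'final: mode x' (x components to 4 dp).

Mode 0: guard c·x = -1.0472 hit at Δt = 0.9722 (t = 0.9722), x⁻ = (1.0472) → reset → x⁺ = (0.6781), jump to mode 1
Mode 1: flow for 0.4231 to horizon, guard not reached → x = (1.0125)

1 0.9722 0->1
final: 1 1.0125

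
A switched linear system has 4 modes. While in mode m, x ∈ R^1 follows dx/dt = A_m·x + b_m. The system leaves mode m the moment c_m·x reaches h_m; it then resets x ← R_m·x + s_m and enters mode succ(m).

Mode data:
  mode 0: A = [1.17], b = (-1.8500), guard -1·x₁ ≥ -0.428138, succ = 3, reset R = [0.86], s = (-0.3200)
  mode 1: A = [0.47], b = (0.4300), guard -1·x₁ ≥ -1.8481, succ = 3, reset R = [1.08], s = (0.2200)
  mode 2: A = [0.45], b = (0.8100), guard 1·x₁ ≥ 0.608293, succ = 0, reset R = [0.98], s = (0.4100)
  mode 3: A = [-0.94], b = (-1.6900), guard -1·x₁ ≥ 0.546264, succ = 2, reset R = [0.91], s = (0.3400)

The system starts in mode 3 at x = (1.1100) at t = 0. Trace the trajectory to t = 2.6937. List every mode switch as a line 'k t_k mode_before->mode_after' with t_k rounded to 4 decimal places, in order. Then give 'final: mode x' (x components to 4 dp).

1 0.8968 3->2
2 1.7467 2->0
3 2.3413 0->3
final: 3 -0.4724

Mode 3: guard c·x = 0.5463 hit at Δt = 0.8968 (t = 0.8968), x⁻ = (-0.5463) → reset → x⁺ = (-0.1571), jump to mode 2
Mode 2: guard c·x = 0.6083 hit at Δt = 0.8499 (t = 1.7467), x⁻ = (0.6083) → reset → x⁺ = (1.0061), jump to mode 0
Mode 0: guard c·x = -0.4281 hit at Δt = 0.5946 (t = 2.3413), x⁻ = (0.4281) → reset → x⁺ = (0.0482), jump to mode 3
Mode 3: flow for 0.3524 to horizon, guard not reached → x = (-0.4724)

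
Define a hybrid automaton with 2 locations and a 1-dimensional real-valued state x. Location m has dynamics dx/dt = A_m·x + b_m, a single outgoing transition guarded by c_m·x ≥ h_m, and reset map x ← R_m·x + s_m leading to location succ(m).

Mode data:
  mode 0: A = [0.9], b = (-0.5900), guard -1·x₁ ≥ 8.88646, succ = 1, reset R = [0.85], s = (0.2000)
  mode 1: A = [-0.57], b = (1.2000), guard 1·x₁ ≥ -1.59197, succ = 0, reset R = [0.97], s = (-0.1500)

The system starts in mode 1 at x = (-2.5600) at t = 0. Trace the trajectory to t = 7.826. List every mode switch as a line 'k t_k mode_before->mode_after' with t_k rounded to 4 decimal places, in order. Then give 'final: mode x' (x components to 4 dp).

Mode 1: guard c·x = -1.5920 hit at Δt = 0.4080 (t = 0.4080), x⁻ = (-1.5920) → reset → x⁺ = (-1.6942), jump to mode 0
Mode 0: guard c·x = 8.8865 hit at Δt = 1.5571 (t = 1.9651), x⁻ = (-8.8865) → reset → x⁺ = (-7.3535), jump to mode 1
Mode 1: guard c·x = -1.5920 hit at Δt = 1.6480 (t = 3.6131), x⁻ = (-1.5920) → reset → x⁺ = (-1.6942), jump to mode 0
Mode 0: guard c·x = 8.8865 hit at Δt = 1.5571 (t = 5.1702), x⁻ = (-8.8865) → reset → x⁺ = (-7.3535), jump to mode 1
Mode 1: guard c·x = -1.5920 hit at Δt = 1.6480 (t = 6.8182), x⁻ = (-1.5920) → reset → x⁺ = (-1.6942), jump to mode 0
Mode 0: flow for 1.0078 to horizon, guard not reached → x = (-5.1647)

1 0.4080 1->0
2 1.9651 0->1
3 3.6131 1->0
4 5.1702 0->1
5 6.8182 1->0
final: 0 -5.1647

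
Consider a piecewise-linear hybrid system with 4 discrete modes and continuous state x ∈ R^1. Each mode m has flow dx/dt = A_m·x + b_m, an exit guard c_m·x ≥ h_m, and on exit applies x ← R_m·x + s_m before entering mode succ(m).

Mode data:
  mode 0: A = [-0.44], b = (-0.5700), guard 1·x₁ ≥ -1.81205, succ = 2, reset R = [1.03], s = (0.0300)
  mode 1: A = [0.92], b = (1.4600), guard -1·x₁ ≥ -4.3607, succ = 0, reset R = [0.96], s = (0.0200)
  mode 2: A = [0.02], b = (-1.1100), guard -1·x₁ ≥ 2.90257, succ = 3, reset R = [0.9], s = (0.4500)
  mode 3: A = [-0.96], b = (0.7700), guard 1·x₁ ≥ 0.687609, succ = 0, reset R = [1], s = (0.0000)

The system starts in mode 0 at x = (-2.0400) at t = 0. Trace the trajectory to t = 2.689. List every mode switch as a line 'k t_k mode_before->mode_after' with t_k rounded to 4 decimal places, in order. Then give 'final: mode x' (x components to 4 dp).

1 0.8307 0->2
2 1.7519 2->3
final: 3 -0.4036

Mode 0: guard c·x = -1.8120 hit at Δt = 0.8307 (t = 0.8307), x⁻ = (-1.8120) → reset → x⁺ = (-1.8364), jump to mode 2
Mode 2: guard c·x = 2.9026 hit at Δt = 0.9212 (t = 1.7519), x⁻ = (-2.9026) → reset → x⁺ = (-2.1623), jump to mode 3
Mode 3: flow for 0.9371 to horizon, guard not reached → x = (-0.4036)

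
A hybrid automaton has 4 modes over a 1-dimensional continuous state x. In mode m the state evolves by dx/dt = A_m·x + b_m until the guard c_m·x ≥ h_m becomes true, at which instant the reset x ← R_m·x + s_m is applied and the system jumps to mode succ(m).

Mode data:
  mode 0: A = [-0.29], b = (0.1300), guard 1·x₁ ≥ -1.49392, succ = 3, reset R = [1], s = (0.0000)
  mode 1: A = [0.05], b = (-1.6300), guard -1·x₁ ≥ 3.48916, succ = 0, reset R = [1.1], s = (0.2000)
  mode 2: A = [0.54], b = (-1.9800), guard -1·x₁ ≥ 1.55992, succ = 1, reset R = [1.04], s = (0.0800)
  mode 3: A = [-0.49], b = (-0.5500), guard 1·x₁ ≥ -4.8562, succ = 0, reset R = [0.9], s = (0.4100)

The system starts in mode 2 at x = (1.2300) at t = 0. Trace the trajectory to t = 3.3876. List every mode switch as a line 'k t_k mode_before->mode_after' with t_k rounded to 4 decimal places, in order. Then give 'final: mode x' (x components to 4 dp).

1 1.4132 2->1
2 2.5223 1->0
final: 0 -2.7312

Mode 2: guard c·x = 1.5599 hit at Δt = 1.4132 (t = 1.4132), x⁻ = (-1.5599) → reset → x⁺ = (-1.5423), jump to mode 1
Mode 1: guard c·x = 3.4892 hit at Δt = 1.1091 (t = 2.5223), x⁻ = (-3.4892) → reset → x⁺ = (-3.6381), jump to mode 0
Mode 0: flow for 0.8653 to horizon, guard not reached → x = (-2.7312)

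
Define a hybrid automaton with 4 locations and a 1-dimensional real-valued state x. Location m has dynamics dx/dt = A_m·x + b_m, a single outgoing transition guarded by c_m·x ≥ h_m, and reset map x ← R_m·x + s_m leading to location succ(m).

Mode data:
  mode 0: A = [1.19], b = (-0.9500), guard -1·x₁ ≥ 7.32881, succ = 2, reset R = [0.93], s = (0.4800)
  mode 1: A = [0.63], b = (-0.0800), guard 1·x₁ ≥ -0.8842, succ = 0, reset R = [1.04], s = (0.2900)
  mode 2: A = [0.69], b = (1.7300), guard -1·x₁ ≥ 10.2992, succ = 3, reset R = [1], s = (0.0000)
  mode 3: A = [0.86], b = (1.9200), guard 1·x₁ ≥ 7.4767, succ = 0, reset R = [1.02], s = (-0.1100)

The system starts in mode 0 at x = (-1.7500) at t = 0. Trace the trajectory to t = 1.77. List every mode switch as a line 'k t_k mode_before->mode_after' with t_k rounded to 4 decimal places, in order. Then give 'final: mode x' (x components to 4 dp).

Mode 0: guard c·x = 7.3288 hit at Δt = 0.9746 (t = 0.9746), x⁻ = (-7.3288) → reset → x⁺ = (-6.3358), jump to mode 2
Mode 2: flow for 0.7954 to horizon, guard not reached → x = (-9.1353)

1 0.9746 0->2
final: 2 -9.1353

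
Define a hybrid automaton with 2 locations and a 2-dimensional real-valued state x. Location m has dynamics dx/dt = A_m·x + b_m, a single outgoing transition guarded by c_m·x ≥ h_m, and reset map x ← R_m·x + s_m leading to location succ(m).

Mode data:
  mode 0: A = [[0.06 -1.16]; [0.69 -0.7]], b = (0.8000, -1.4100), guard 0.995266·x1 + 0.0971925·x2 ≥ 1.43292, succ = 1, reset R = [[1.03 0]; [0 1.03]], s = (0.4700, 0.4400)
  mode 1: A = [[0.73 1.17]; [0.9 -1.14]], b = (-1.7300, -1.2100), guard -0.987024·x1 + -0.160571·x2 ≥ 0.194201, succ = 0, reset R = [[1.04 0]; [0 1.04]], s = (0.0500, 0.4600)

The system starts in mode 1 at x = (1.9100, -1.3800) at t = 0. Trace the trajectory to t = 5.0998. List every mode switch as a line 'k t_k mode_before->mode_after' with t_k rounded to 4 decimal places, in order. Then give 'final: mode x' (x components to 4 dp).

Mode 1: guard c·x = 0.1942 hit at Δt = 0.9790 (t = 0.9790), x⁻ = (-0.0759, -0.7426) → reset → x⁺ = (-0.0290, -0.3123), jump to mode 0
Mode 0: guard c·x = 1.4329 hit at Δt = 0.9652 (t = 1.9442), x⁻ = (1.5149, -0.7699) → reset → x⁺ = (2.0304, -0.3530), jump to mode 1
Mode 1: guard c·x = 0.1942 hit at Δt = 2.4693 (t = 4.4135), x⁻ = (-0.1308, -0.4052) → reset → x⁺ = (-0.0861, 0.0386), jump to mode 0
Mode 0: flow for 0.6863 to horizon, guard not reached → x = (0.7554, -0.6234)

1 0.9790 1->0
2 1.9442 0->1
3 4.4135 1->0
final: 0 0.7554 -0.6234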